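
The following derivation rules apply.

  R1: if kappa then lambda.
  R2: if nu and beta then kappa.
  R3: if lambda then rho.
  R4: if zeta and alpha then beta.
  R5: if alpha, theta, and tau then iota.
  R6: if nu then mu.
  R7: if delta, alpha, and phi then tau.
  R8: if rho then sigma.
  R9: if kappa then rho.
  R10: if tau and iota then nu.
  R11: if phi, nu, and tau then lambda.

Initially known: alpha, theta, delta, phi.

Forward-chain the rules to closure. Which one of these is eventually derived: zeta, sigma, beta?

sigma

delta, alpha, and phi hold, so tau follows (R7).
From alpha, theta, and tau, R5 gives iota.
From tau and iota, R10 gives nu.
phi, nu, and tau hold, so lambda follows (R11).
From lambda, R3 gives rho.
rho holds, so sigma follows (R8).
No rule produces zeta, and it is not given. beta would need zeta and alpha (R4), but zeta is never established.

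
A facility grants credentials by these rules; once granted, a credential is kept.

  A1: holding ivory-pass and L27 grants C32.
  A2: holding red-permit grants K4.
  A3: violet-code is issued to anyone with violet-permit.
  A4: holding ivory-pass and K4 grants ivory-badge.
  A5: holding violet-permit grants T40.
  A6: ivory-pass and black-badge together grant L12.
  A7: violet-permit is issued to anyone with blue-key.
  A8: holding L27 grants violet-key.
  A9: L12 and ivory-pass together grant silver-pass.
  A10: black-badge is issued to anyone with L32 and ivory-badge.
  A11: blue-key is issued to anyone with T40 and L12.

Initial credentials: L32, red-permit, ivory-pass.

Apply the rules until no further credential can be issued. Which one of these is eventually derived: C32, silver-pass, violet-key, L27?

silver-pass

Holding red-permit grants K4 (A2).
Holding ivory-pass and K4 grants ivory-badge (A4).
Holding L32 and ivory-badge grants black-badge (A10).
Holding ivory-pass and black-badge grants L12 (A6).
Holding L12 and ivory-pass grants silver-pass (A9).
violet-key would need L27 (A8), but L27 is never granted. C32 would need ivory-pass and L27 (A1), but L27 is never granted. No rule produces L27, and it is not given.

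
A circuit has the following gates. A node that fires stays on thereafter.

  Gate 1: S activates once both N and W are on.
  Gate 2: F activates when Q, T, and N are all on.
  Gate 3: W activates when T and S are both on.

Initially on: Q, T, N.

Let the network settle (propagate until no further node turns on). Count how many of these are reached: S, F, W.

Gate 2: Q, T, and N on → F on.
S would need N and W (Gate 1), but W never turns on.
F: reached.
W would need T and S (Gate 3), but S never turns on.
Reached: F — 1 of the 3.

1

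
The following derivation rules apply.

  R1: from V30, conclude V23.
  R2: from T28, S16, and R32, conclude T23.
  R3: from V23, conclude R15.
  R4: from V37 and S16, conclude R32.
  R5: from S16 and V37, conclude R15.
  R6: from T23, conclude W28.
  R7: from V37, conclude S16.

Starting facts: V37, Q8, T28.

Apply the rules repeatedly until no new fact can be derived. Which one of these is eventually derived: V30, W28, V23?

W28

From V37, R7 gives S16.
From V37 and S16, R4 gives R32.
T28, S16, and R32 hold, so T23 follows (R2).
T23 holds, so W28 follows (R6).
No rule produces V30, and it is not given. V23 would need V30 (R1), but V30 is never established.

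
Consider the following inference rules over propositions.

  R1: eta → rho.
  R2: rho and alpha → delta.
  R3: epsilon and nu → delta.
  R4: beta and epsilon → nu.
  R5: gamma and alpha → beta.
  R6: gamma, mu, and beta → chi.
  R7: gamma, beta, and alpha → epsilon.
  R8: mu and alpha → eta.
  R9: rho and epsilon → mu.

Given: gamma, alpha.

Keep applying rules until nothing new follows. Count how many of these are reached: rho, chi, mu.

rho would need eta (R1), but eta is never established.
chi would need gamma, mu, and beta (R6), but mu is never established.
mu would need rho and epsilon (R9), but rho is never established.
None of the 3 are reached.

0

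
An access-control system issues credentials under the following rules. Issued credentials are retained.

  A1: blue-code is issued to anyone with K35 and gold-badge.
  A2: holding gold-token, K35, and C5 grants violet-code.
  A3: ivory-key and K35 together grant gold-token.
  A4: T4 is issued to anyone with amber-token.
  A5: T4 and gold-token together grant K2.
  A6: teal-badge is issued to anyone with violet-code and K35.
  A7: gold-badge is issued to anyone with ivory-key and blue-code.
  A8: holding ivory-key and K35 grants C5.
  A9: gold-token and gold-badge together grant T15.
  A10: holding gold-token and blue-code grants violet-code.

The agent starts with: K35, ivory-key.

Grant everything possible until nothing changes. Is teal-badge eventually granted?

Yes

Holding ivory-key and K35 grants C5 (A8).
Holding ivory-key and K35 grants gold-token (A3).
Holding gold-token, K35, and C5 grants violet-code (A2).
Holding violet-code and K35 grants teal-badge (A6).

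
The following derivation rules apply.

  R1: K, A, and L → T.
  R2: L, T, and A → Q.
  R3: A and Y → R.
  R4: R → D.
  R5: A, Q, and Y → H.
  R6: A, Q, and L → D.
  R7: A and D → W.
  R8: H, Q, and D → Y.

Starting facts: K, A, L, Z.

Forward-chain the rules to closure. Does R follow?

R would need A and Y (R3), but Y is never established.

No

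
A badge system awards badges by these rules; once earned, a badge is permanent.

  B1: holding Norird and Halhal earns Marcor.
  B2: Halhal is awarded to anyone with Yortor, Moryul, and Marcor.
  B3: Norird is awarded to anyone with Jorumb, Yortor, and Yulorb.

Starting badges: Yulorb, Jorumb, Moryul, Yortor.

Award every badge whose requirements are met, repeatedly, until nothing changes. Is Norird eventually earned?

Yes

With Jorumb, Yortor, and Yulorb, Norird is earned (B3).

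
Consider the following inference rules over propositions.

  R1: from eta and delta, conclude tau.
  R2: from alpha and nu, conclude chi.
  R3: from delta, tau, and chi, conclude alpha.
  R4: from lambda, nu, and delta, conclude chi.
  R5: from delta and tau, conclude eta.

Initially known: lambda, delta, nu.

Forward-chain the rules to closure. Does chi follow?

Yes

lambda, nu, and delta hold, so chi follows (R4).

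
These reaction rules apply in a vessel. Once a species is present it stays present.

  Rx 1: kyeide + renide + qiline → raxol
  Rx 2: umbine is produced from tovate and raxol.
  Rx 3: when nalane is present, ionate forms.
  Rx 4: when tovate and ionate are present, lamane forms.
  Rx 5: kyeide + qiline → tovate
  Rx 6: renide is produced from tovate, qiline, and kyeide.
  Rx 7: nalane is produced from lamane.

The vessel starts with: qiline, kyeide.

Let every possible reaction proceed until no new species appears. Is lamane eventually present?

No

lamane would need tovate and ionate (Rx 4), but ionate never forms.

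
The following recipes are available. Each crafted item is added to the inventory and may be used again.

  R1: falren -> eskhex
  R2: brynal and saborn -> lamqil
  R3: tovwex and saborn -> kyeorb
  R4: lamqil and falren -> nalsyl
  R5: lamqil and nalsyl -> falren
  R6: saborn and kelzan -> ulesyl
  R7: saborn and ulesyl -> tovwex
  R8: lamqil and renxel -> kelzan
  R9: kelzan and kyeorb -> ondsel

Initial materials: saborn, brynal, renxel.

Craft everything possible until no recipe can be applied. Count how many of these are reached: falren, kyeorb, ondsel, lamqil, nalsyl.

brynal and saborn -> lamqil (R2).
Using R8, lamqil and renxel make kelzan.
Using R6, saborn and kelzan make ulesyl.
saborn and ulesyl -> tovwex (R7).
Using R3, tovwex and saborn make kyeorb.
kelzan and kyeorb -> ondsel (R9).
falren would need lamqil and nalsyl (R5), but nalsyl is never obtained.
kyeorb: reached.
ondsel: reached.
lamqil: reached.
nalsyl would need lamqil and falren (R4), but falren is never obtained.
Reached: kyeorb, ondsel, and lamqil — 3 of the 5.

3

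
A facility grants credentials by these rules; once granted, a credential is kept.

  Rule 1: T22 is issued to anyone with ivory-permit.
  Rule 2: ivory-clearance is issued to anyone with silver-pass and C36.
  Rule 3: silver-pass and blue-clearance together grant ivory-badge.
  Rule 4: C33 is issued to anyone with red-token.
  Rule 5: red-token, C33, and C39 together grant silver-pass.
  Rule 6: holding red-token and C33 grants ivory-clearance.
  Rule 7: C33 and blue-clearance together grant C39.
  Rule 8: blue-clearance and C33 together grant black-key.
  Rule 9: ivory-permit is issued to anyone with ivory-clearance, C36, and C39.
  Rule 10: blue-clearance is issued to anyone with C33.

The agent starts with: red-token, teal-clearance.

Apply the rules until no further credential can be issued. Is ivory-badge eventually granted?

Holding red-token grants C33 (Rule 4).
Holding C33 grants blue-clearance (Rule 10).
Holding C33 and blue-clearance grants C39 (Rule 7).
Holding red-token, C33, and C39 grants silver-pass (Rule 5).
Holding silver-pass and blue-clearance grants ivory-badge (Rule 3).

Yes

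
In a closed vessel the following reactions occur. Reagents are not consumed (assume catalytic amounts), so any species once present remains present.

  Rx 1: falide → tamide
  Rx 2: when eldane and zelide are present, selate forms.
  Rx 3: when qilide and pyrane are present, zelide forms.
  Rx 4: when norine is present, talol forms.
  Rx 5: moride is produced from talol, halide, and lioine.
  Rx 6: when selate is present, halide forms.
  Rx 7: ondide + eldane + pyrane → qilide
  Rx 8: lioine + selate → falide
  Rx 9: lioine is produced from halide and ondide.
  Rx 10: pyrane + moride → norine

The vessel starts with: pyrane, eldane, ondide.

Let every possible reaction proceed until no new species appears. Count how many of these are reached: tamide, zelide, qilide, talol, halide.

4

ondide, eldane, and pyrane present → qilide forms (Rx 7).
qilide and pyrane present → zelide forms (Rx 3).
eldane and zelide present → selate forms (Rx 2).
selate present → halide forms (Rx 6).
halide and ondide present → lioine forms (Rx 9).
lioine and selate present → falide forms (Rx 8).
falide present → tamide forms (Rx 1).
tamide: reached.
zelide: reached.
qilide: reached.
talol would need norine (Rx 4), but norine never forms.
halide: reached.
Reached: tamide, zelide, qilide, and halide — 4 of the 5.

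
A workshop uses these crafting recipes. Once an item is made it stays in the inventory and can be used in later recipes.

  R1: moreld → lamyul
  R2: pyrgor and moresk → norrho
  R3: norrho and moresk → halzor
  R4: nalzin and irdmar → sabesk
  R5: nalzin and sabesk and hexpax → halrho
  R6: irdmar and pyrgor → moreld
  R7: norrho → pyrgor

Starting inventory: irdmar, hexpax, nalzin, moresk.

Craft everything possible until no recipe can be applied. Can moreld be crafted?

No

moreld would need irdmar and pyrgor (R6), but pyrgor is never obtained.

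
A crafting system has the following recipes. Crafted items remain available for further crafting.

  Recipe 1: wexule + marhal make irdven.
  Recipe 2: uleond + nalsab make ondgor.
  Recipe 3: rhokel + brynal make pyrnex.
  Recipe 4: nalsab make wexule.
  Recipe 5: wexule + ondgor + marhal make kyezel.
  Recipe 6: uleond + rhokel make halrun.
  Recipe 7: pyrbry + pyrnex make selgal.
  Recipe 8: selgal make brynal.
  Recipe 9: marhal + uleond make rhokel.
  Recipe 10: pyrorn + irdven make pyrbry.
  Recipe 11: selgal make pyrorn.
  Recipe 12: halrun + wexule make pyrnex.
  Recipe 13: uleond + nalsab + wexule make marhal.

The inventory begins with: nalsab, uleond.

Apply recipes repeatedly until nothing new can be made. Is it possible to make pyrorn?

No

pyrorn would need selgal (Recipe 11), but selgal is never obtained.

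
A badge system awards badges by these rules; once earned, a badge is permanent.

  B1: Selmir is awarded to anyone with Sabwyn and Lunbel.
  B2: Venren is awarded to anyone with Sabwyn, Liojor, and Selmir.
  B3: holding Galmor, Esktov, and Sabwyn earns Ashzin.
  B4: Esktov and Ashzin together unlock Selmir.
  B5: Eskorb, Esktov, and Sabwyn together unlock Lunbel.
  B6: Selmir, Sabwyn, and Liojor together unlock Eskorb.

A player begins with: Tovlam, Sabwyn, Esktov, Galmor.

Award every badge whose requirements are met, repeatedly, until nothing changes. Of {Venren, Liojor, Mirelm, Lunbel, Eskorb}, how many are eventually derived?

Venren would need Sabwyn, Liojor, and Selmir (B2), but Liojor is never earned.
No rule produces Liojor, and it is not given.
No rule produces Mirelm, and it is not given.
Lunbel would need Eskorb, Esktov, and Sabwyn (B5), but Eskorb is never earned.
Eskorb would need Selmir, Sabwyn, and Liojor (B6), but Liojor is never earned.
None of the 5 are reached.

0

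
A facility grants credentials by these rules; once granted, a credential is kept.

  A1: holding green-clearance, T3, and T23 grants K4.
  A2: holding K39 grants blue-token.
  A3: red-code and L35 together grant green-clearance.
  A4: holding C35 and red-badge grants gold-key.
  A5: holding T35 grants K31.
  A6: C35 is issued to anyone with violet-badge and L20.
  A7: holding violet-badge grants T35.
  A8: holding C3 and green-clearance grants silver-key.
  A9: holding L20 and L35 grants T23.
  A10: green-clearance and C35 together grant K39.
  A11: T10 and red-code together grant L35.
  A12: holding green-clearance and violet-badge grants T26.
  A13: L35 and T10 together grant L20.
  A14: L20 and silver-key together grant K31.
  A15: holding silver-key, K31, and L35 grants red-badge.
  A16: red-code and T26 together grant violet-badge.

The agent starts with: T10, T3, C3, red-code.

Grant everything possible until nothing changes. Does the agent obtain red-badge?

Holding T10 and red-code grants L35 (A11).
Holding red-code and L35 grants green-clearance (A3).
Holding L35 and T10 grants L20 (A13).
Holding C3 and green-clearance grants silver-key (A8).
Holding L20 and silver-key grants K31 (A14).
Holding silver-key, K31, and L35 grants red-badge (A15).

Yes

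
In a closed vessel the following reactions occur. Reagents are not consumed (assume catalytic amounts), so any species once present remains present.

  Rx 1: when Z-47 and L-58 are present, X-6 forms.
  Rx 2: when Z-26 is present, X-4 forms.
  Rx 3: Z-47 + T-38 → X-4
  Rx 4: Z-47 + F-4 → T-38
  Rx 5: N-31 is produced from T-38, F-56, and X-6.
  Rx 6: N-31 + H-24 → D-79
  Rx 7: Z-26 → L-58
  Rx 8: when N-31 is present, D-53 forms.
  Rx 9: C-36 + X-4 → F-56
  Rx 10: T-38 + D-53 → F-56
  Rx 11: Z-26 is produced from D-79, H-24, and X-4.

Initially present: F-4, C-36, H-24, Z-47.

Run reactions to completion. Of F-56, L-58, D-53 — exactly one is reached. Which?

Z-47 and F-4 present → T-38 forms (Rx 4).
Z-47 and T-38 present → X-4 forms (Rx 3).
C-36 and X-4 present → F-56 forms (Rx 9).
D-53 would need N-31 (Rx 8), but N-31 never forms. L-58 would need Z-26 (Rx 7), but Z-26 never forms.

F-56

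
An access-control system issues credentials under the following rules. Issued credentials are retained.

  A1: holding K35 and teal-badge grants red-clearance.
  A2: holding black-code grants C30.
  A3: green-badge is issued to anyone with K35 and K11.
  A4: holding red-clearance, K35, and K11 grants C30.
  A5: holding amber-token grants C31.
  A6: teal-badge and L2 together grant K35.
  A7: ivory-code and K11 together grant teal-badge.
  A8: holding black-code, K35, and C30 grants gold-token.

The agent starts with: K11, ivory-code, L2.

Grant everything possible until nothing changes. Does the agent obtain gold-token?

gold-token would need black-code, K35, and C30 (A8), but black-code is never granted.

No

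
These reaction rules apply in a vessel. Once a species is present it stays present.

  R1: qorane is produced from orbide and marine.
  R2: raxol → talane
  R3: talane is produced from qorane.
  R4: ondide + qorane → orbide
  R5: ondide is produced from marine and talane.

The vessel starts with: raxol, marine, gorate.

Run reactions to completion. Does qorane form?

qorane would need orbide and marine (R1), but orbide never forms.

No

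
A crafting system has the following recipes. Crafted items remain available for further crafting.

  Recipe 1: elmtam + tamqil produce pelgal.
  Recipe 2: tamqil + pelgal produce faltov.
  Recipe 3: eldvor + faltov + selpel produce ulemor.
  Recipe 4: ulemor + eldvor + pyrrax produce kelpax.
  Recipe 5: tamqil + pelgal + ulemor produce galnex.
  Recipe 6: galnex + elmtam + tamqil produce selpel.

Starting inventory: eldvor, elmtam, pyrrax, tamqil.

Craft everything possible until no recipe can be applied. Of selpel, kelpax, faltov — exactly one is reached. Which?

Using Recipe 1, elmtam and tamqil make pelgal.
Using Recipe 2, tamqil and pelgal make faltov.
kelpax would need ulemor, eldvor, and pyrrax (Recipe 4), but ulemor is never obtained. selpel would need galnex, elmtam, and tamqil (Recipe 6), but galnex is never obtained.

faltov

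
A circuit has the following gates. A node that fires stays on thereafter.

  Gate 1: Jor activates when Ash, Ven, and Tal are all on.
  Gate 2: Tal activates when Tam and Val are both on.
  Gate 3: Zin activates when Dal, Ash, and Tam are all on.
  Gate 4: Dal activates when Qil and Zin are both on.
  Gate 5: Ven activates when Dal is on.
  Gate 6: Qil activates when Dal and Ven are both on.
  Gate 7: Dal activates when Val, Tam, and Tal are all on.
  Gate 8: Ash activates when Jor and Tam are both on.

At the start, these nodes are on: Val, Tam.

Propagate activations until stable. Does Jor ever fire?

No

Jor would need Ash, Ven, and Tal (Gate 1), but Ash never turns on.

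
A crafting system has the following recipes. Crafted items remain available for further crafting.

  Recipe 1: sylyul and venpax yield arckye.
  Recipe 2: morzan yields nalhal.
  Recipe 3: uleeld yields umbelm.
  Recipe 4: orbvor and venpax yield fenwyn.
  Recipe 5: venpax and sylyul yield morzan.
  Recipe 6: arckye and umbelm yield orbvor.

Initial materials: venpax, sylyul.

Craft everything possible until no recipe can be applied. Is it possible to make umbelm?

umbelm would need uleeld (Recipe 3), but uleeld is never obtained.

No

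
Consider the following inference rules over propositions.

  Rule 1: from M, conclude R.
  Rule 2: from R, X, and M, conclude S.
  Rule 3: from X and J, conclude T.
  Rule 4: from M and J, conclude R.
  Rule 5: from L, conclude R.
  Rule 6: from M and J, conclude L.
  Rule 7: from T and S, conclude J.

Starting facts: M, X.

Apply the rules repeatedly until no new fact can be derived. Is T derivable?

T would need X and J (Rule 3), but J is never established.

No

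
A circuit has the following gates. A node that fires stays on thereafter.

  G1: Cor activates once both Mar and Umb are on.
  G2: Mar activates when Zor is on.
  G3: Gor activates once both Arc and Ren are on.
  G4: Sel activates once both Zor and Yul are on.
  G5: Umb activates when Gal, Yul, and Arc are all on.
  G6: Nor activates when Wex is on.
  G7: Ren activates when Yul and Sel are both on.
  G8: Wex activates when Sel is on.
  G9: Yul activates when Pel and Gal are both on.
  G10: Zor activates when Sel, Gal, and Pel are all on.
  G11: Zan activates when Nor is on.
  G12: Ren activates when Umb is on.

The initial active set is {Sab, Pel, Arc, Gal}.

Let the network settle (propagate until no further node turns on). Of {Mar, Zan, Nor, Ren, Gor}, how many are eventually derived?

2

Pel and Gal are on, so Yul activates (G9).
Gal, Yul, and Arc are on, so Umb activates (G5).
G12: Umb on → Ren on.
Arc and Ren are on, so Gor activates (G3).
Mar would need Zor (G2), but Zor never turns on.
Zan would need Nor (G11), but Nor never turns on.
Nor would need Wex (G6), but Wex never turns on.
Ren: reached.
Gor: reached.
Reached: Ren and Gor — 2 of the 5.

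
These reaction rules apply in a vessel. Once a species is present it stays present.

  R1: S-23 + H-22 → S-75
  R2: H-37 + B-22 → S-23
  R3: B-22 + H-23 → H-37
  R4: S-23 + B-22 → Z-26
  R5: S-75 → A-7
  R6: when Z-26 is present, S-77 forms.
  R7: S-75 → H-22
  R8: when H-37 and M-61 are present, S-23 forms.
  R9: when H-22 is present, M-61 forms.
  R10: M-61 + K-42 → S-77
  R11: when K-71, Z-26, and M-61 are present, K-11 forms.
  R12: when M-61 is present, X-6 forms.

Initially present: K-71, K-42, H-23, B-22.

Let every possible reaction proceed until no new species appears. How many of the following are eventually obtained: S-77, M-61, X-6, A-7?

1

B-22 and H-23 present → H-37 forms (R3).
H-37 and B-22 present → S-23 forms (R2).
S-23 and B-22 present → Z-26 forms (R4).
Z-26 present → S-77 forms (R6).
S-77: reached.
M-61 would need H-22 (R9), but H-22 never forms.
X-6 would need M-61 (R12), but M-61 never forms.
A-7 would need S-75 (R5), but S-75 never forms.
Reached: S-77 — 1 of the 4.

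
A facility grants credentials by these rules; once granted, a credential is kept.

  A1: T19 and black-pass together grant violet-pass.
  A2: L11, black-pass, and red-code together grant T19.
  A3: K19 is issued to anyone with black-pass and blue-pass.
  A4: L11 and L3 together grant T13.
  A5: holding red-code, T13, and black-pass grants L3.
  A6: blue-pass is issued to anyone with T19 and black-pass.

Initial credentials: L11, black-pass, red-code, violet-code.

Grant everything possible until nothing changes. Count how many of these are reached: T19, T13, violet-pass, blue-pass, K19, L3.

4

Holding L11, black-pass, and red-code grants T19 (A2).
Holding T19 and black-pass grants violet-pass (A1).
Holding T19 and black-pass grants blue-pass (A6).
Holding black-pass and blue-pass grants K19 (A3).
T19: reached.
T13 would need L11 and L3 (A4), but L3 is never granted.
violet-pass: reached.
blue-pass: reached.
K19: reached.
L3 would need red-code, T13, and black-pass (A5), but T13 is never granted.
Reached: T19, violet-pass, blue-pass, and K19 — 4 of the 6.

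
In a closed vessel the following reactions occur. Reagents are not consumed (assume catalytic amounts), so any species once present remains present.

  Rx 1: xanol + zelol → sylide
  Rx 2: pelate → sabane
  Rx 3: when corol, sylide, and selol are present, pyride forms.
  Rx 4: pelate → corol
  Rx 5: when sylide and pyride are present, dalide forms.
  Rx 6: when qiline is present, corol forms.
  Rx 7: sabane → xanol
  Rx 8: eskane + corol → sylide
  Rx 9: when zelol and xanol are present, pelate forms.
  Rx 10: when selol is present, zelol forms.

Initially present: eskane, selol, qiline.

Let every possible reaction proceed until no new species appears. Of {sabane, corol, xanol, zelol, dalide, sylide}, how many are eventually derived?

qiline present → corol forms (Rx 6).
selol present → zelol forms (Rx 10).
eskane and corol present → sylide forms (Rx 8).
corol, sylide, and selol present → pyride forms (Rx 3).
sylide and pyride present → dalide forms (Rx 5).
sabane would need pelate (Rx 2), but pelate never forms.
corol: reached.
xanol would need sabane (Rx 7), but sabane never forms.
zelol: reached.
dalide: reached.
sylide: reached.
Reached: corol, zelol, dalide, and sylide — 4 of the 6.

4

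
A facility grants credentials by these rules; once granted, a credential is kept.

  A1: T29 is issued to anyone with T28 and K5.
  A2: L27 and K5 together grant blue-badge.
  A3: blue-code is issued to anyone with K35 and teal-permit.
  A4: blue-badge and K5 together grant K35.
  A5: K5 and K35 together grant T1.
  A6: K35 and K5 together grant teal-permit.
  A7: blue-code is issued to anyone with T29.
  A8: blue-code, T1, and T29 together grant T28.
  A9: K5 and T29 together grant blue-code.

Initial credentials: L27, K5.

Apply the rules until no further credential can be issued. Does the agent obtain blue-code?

Yes

Holding L27 and K5 grants blue-badge (A2).
Holding blue-badge and K5 grants K35 (A4).
Holding K35 and K5 grants teal-permit (A6).
Holding K35 and teal-permit grants blue-code (A3).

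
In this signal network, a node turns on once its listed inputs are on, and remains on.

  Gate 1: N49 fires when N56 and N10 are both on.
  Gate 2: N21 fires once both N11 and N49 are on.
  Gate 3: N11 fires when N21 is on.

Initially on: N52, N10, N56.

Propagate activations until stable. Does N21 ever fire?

No

N21 would need N11 and N49 (Gate 2), but N11 never turns on.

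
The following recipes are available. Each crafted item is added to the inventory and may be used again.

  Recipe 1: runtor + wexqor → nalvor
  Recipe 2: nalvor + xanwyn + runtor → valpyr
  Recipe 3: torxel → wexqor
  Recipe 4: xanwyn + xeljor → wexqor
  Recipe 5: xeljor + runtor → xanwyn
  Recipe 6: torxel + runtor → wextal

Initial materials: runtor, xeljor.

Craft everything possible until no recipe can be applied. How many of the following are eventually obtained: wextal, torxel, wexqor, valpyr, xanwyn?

Using Recipe 5, xeljor and runtor make xanwyn.
Using Recipe 4, xanwyn and xeljor make wexqor.
Using Recipe 1, runtor and wexqor make nalvor.
nalvor + xanwyn + runtor → valpyr (Recipe 2).
wextal would need torxel and runtor (Recipe 6), but torxel is never obtained.
No rule produces torxel, and it is not given.
wexqor: reached.
valpyr: reached.
xanwyn: reached.
Reached: wexqor, valpyr, and xanwyn — 3 of the 5.

3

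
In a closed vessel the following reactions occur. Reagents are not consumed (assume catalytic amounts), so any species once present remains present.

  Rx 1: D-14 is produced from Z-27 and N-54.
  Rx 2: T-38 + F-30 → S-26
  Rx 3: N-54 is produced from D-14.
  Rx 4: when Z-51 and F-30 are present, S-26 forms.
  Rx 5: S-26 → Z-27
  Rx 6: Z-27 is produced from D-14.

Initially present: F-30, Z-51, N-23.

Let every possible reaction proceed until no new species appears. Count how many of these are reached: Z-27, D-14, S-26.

Z-51 and F-30 present → S-26 forms (Rx 4).
S-26 present → Z-27 forms (Rx 5).
Z-27: reached.
D-14 would need Z-27 and N-54 (Rx 1), but N-54 never forms.
S-26: reached.
Reached: Z-27 and S-26 — 2 of the 3.

2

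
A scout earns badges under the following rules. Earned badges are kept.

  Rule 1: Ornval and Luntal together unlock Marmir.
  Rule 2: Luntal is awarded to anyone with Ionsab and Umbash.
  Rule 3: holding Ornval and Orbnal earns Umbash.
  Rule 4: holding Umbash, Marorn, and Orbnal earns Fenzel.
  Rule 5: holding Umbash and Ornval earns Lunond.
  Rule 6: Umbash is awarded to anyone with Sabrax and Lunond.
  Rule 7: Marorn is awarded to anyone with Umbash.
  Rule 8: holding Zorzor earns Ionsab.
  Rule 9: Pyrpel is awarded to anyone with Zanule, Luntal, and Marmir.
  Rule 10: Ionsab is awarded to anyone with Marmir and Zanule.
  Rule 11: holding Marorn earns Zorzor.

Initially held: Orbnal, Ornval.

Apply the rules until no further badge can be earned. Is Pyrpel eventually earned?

No

Pyrpel would need Zanule, Luntal, and Marmir (Rule 9), but Zanule is never earned.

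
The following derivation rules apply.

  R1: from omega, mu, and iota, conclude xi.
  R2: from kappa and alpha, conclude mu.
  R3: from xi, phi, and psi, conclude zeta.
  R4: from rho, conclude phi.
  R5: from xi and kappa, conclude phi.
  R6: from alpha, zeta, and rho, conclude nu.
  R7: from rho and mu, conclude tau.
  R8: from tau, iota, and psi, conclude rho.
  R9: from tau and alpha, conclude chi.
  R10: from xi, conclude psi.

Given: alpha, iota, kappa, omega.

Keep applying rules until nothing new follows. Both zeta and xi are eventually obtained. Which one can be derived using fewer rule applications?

xi

xi: From kappa and alpha, R2 gives mu. From omega, mu, and iota, R1 gives xi. [2 rule applications]
zeta: kappa and alpha hold, so mu follows (R2). omega, mu, and iota hold, so xi follows (R1). xi holds, so psi follows (R10). From xi and kappa, R5 gives phi. From xi, phi, and psi, R3 gives zeta. [5 rule applications]
xi needs fewer.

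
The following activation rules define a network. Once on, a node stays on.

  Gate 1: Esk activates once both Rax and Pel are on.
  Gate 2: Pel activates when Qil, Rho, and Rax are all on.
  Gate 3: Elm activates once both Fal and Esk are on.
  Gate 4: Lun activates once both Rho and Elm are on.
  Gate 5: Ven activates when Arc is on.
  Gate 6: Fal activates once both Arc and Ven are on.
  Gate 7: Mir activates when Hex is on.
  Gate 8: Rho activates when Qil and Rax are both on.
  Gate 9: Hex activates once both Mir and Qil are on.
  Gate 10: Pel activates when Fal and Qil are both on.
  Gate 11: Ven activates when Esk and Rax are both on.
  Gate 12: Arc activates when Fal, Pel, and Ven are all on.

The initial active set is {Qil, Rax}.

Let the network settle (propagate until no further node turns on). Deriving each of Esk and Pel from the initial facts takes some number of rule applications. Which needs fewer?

Pel: Qil and Rax are on, so Rho activates (Gate 8). Gate 2: Qil, Rho, and Rax on → Pel on. [2 rule applications]
Esk: Qil and Rax are on, so Rho activates (Gate 8). Gate 2: Qil, Rho, and Rax on → Pel on. Rax and Pel are on, so Esk activates (Gate 1). [3 rule applications]
Pel needs fewer.

Pel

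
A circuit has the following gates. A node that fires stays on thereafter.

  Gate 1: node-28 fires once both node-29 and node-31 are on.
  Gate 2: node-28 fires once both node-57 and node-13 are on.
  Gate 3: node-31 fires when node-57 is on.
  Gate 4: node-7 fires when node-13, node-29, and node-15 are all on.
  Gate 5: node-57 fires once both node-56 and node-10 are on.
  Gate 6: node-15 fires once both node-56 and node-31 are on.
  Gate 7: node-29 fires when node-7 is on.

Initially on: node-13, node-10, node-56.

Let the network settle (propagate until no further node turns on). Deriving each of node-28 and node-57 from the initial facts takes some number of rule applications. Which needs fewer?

node-57

node-57: node-56 and node-10 are on, so node-57 fires (Gate 5). [1 rule application]
node-28: node-56 and node-10 are on, so node-57 fires (Gate 5). node-57 and node-13 are on, so node-28 fires (Gate 2). [2 rule applications]
node-57 needs fewer.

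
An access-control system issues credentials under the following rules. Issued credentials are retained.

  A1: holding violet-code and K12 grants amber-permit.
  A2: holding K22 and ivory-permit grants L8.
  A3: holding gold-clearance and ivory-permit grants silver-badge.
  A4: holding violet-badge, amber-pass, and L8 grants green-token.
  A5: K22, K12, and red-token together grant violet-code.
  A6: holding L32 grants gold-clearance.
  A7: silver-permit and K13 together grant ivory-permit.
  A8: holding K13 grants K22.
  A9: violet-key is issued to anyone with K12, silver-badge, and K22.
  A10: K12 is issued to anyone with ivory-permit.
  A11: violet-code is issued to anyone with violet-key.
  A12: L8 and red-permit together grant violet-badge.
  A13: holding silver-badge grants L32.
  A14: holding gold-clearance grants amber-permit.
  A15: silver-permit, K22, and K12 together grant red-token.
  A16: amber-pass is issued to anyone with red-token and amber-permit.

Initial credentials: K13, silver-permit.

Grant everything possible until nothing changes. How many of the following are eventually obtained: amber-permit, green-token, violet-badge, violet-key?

Holding silver-permit and K13 grants ivory-permit (A7).
Holding K13 grants K22 (A8).
Holding ivory-permit grants K12 (A10).
Holding silver-permit, K22, and K12 grants red-token (A15).
Holding K22, K12, and red-token grants violet-code (A5).
Holding violet-code and K12 grants amber-permit (A1).
amber-permit: reached.
green-token would need violet-badge, amber-pass, and L8 (A4), but violet-badge is never granted.
violet-badge would need L8 and red-permit (A12), but red-permit is never granted.
violet-key would need K12, silver-badge, and K22 (A9), but silver-badge is never granted.
Reached: amber-permit — 1 of the 4.

1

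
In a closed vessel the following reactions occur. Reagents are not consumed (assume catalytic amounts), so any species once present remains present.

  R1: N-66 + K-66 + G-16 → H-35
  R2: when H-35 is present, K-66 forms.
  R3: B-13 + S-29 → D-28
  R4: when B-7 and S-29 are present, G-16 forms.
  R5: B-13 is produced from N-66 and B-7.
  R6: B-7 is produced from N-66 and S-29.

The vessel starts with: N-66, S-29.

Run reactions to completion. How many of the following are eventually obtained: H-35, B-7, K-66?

1

N-66 and S-29 present → B-7 forms (R6).
H-35 would need N-66, K-66, and G-16 (R1), but K-66 never forms.
B-7: reached.
K-66 would need H-35 (R2), but H-35 never forms.
Reached: B-7 — 1 of the 3.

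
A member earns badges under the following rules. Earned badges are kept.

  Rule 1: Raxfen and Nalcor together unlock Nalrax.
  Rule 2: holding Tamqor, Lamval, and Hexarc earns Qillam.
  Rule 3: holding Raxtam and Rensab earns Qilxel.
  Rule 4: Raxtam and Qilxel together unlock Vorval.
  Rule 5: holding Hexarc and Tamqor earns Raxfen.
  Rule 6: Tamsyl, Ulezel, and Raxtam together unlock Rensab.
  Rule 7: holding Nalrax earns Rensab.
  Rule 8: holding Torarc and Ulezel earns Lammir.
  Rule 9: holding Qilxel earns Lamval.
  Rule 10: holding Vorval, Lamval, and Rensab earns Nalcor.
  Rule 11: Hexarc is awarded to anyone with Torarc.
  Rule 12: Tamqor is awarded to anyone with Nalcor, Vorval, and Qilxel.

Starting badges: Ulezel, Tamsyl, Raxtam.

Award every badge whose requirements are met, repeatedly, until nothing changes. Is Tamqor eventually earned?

With Tamsyl, Ulezel, and Raxtam, Rensab is earned (Rule 6).
With Raxtam and Rensab, Qilxel is earned (Rule 3).
With Qilxel, Lamval is earned (Rule 9).
With Raxtam and Qilxel, Vorval is earned (Rule 4).
With Vorval, Lamval, and Rensab, Nalcor is earned (Rule 10).
With Nalcor, Vorval, and Qilxel, Tamqor is earned (Rule 12).

Yes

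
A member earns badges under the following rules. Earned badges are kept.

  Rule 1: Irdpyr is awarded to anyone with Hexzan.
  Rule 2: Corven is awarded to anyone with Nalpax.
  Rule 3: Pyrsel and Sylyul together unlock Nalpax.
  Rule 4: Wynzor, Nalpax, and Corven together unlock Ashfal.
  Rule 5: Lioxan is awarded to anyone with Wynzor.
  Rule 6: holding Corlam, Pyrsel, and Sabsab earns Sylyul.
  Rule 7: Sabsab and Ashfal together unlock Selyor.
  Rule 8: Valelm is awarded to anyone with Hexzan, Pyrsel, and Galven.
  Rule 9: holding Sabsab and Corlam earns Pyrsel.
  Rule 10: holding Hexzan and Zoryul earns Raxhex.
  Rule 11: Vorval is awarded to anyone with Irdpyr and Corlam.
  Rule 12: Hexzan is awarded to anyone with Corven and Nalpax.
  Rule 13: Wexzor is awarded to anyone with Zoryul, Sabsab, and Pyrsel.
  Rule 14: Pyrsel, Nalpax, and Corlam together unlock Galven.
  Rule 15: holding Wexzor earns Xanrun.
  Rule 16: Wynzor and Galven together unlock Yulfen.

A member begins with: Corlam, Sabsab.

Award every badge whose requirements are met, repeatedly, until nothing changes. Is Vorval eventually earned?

With Sabsab and Corlam, Pyrsel is earned (Rule 9).
With Corlam, Pyrsel, and Sabsab, Sylyul is earned (Rule 6).
With Pyrsel and Sylyul, Nalpax is earned (Rule 3).
With Nalpax, Corven is earned (Rule 2).
With Corven and Nalpax, Hexzan is earned (Rule 12).
With Hexzan, Irdpyr is earned (Rule 1).
With Irdpyr and Corlam, Vorval is earned (Rule 11).

Yes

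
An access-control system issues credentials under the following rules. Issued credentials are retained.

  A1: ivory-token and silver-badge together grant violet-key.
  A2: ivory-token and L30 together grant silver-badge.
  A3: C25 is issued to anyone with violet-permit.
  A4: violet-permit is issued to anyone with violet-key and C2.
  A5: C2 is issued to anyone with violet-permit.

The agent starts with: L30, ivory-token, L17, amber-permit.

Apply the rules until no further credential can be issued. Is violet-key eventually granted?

Yes

Holding ivory-token and L30 grants silver-badge (A2).
Holding ivory-token and silver-badge grants violet-key (A1).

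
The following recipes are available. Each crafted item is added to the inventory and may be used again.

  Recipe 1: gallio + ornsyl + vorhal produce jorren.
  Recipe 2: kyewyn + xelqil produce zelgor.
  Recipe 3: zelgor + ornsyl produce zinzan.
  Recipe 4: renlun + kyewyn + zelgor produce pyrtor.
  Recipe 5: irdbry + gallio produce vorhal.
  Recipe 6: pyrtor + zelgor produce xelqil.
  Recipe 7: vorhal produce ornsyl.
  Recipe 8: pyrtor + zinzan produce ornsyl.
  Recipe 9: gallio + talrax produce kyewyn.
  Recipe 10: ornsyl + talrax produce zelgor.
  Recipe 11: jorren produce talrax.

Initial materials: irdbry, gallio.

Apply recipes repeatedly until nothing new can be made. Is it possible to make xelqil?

No

xelqil would need pyrtor and zelgor (Recipe 6), but pyrtor is never obtained.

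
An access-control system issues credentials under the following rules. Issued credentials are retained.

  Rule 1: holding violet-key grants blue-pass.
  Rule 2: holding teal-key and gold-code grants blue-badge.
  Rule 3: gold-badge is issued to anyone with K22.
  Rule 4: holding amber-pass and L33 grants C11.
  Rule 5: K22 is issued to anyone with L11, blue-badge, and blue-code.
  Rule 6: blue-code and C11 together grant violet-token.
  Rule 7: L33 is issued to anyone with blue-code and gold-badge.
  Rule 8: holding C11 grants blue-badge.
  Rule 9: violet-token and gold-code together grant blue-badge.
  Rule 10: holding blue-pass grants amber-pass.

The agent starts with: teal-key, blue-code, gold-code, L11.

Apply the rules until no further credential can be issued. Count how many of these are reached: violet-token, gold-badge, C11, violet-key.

Holding teal-key and gold-code grants blue-badge (Rule 2).
Holding L11, blue-badge, and blue-code grants K22 (Rule 5).
Holding K22 grants gold-badge (Rule 3).
violet-token would need blue-code and C11 (Rule 6), but C11 is never granted.
gold-badge: reached.
C11 would need amber-pass and L33 (Rule 4), but amber-pass is never granted.
No rule produces violet-key, and it is not given.
Reached: gold-badge — 1 of the 4.

1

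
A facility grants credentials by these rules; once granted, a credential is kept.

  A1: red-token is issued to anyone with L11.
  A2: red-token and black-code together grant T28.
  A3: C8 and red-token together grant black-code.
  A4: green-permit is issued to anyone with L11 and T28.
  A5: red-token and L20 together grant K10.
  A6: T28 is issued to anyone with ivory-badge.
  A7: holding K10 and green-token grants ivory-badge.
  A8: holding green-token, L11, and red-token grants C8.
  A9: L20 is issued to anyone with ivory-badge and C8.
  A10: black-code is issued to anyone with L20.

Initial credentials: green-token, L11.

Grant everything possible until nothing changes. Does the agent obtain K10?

No

K10 would need red-token and L20 (A5), but L20 is never granted.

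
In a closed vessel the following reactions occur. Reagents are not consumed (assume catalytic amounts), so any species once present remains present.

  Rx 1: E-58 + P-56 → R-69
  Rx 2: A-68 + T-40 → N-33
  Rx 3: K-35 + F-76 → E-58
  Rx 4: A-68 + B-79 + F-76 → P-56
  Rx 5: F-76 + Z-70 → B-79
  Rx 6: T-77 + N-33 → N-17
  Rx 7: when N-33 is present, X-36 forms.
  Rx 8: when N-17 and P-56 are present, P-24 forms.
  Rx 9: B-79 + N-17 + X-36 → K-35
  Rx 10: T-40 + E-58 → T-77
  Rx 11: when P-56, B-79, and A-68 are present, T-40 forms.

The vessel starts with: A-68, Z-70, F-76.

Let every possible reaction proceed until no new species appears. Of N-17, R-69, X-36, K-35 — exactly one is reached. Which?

F-76 and Z-70 present → B-79 forms (Rx 5).
A-68, B-79, and F-76 present → P-56 forms (Rx 4).
P-56, B-79, and A-68 present → T-40 forms (Rx 11).
A-68 and T-40 present → N-33 forms (Rx 2).
N-33 present → X-36 forms (Rx 7).
R-69 would need E-58 and P-56 (Rx 1), but E-58 never forms. K-35 would need B-79, N-17, and X-36 (Rx 9), but N-17 never forms. N-17 would need T-77 and N-33 (Rx 6), but T-77 never forms.

X-36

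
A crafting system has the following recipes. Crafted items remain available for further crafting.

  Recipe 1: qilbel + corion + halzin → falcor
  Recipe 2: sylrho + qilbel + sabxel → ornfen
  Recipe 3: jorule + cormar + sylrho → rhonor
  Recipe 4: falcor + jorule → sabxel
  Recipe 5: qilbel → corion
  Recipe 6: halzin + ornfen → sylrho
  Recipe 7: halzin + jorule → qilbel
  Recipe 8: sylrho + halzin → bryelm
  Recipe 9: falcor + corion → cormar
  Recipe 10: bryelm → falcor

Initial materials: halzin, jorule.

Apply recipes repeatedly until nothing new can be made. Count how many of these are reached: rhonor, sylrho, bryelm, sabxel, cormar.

2

Using Recipe 7, halzin and jorule make qilbel.
Using Recipe 5, qilbel makes corion.
qilbel + corion + halzin → falcor (Recipe 1).
Using Recipe 9, falcor and corion make cormar.
falcor + jorule → sabxel (Recipe 4).
rhonor would need jorule, cormar, and sylrho (Recipe 3), but sylrho is never obtained.
sylrho would need halzin and ornfen (Recipe 6), but ornfen is never obtained.
bryelm would need sylrho and halzin (Recipe 8), but sylrho is never obtained.
sabxel: reached.
cormar: reached.
Reached: sabxel and cormar — 2 of the 5.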